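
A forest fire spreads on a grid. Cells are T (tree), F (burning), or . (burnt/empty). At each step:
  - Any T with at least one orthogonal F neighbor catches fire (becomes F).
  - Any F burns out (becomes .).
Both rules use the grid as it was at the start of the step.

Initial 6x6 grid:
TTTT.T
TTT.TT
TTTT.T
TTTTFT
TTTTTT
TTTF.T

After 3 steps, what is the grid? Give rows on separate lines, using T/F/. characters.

Step 1: 5 trees catch fire, 2 burn out
  TTTT.T
  TTT.TT
  TTTT.T
  TTTF.F
  TTTFFT
  TTF..T
Step 2: 6 trees catch fire, 5 burn out
  TTTT.T
  TTT.TT
  TTTF.F
  TTF...
  TTF..F
  TF...T
Step 3: 6 trees catch fire, 6 burn out
  TTTT.T
  TTT.TF
  TTF...
  TF....
  TF....
  F....F

TTTT.T
TTT.TF
TTF...
TF....
TF....
F....F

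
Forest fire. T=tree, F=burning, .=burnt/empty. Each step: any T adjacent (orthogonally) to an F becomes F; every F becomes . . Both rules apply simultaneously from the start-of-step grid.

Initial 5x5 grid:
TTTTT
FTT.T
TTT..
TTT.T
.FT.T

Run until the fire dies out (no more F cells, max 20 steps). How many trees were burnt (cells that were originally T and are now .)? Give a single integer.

Step 1: +5 fires, +2 burnt (F count now 5)
Step 2: +5 fires, +5 burnt (F count now 5)
Step 3: +2 fires, +5 burnt (F count now 2)
Step 4: +1 fires, +2 burnt (F count now 1)
Step 5: +1 fires, +1 burnt (F count now 1)
Step 6: +1 fires, +1 burnt (F count now 1)
Step 7: +0 fires, +1 burnt (F count now 0)
Fire out after step 7
Initially T: 17, now '.': 23
Total burnt (originally-T cells now '.'): 15

Answer: 15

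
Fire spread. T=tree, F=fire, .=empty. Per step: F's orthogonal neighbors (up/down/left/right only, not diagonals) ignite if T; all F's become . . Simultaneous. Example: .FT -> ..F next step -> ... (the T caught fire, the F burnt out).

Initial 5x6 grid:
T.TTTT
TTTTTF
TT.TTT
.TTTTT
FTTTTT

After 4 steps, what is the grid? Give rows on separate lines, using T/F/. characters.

Step 1: 4 trees catch fire, 2 burn out
  T.TTTF
  TTTTF.
  TT.TTF
  .TTTTT
  .FTTTT
Step 2: 6 trees catch fire, 4 burn out
  T.TTF.
  TTTF..
  TT.TF.
  .FTTTF
  ..FTTT
Step 3: 8 trees catch fire, 6 burn out
  T.TF..
  TTF...
  TF.F..
  ..FTF.
  ...FTF
Step 4: 5 trees catch fire, 8 burn out
  T.F...
  TF....
  F.....
  ...F..
  ....F.

T.F...
TF....
F.....
...F..
....F.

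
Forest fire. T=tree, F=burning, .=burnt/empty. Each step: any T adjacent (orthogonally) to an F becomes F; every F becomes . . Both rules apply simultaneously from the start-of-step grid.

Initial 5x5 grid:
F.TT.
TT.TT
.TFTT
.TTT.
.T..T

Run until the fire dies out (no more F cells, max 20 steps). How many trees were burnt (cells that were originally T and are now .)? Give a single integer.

Step 1: +4 fires, +2 burnt (F count now 4)
Step 2: +5 fires, +4 burnt (F count now 5)
Step 3: +3 fires, +5 burnt (F count now 3)
Step 4: +1 fires, +3 burnt (F count now 1)
Step 5: +0 fires, +1 burnt (F count now 0)
Fire out after step 5
Initially T: 14, now '.': 24
Total burnt (originally-T cells now '.'): 13

Answer: 13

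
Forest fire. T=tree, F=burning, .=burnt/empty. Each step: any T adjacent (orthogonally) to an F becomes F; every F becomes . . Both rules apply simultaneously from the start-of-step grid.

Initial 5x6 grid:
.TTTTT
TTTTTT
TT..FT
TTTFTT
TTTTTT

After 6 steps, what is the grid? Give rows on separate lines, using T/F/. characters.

Step 1: 5 trees catch fire, 2 burn out
  .TTTTT
  TTTTFT
  TT...F
  TTF.FT
  TTTFTT
Step 2: 7 trees catch fire, 5 burn out
  .TTTFT
  TTTF.F
  TT....
  TF...F
  TTF.FT
Step 3: 7 trees catch fire, 7 burn out
  .TTF.F
  TTF...
  TF....
  F.....
  TF...F
Step 4: 4 trees catch fire, 7 burn out
  .TF...
  TF....
  F.....
  ......
  F.....
Step 5: 2 trees catch fire, 4 burn out
  .F....
  F.....
  ......
  ......
  ......
Step 6: 0 trees catch fire, 2 burn out
  ......
  ......
  ......
  ......
  ......

......
......
......
......
......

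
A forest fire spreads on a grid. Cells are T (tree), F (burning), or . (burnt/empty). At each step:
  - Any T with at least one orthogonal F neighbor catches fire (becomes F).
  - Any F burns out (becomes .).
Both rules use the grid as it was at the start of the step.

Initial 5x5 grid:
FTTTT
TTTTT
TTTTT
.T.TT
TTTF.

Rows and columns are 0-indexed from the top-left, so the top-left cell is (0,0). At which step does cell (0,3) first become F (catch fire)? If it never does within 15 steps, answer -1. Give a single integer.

Step 1: cell (0,3)='T' (+4 fires, +2 burnt)
Step 2: cell (0,3)='T' (+6 fires, +4 burnt)
Step 3: cell (0,3)='F' (+8 fires, +6 burnt)
  -> target ignites at step 3
Step 4: cell (0,3)='.' (+2 fires, +8 burnt)
Step 5: cell (0,3)='.' (+0 fires, +2 burnt)
  fire out at step 5

3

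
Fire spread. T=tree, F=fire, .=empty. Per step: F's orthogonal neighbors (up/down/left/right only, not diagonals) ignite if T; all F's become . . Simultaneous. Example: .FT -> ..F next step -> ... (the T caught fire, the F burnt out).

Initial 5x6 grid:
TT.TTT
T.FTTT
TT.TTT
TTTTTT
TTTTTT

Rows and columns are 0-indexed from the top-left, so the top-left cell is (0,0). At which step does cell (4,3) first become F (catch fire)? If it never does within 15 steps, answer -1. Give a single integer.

Step 1: cell (4,3)='T' (+1 fires, +1 burnt)
Step 2: cell (4,3)='T' (+3 fires, +1 burnt)
Step 3: cell (4,3)='T' (+4 fires, +3 burnt)
Step 4: cell (4,3)='F' (+5 fires, +4 burnt)
  -> target ignites at step 4
Step 5: cell (4,3)='.' (+4 fires, +5 burnt)
Step 6: cell (4,3)='.' (+4 fires, +4 burnt)
Step 7: cell (4,3)='.' (+2 fires, +4 burnt)
Step 8: cell (4,3)='.' (+1 fires, +2 burnt)
Step 9: cell (4,3)='.' (+1 fires, +1 burnt)
Step 10: cell (4,3)='.' (+1 fires, +1 burnt)
Step 11: cell (4,3)='.' (+0 fires, +1 burnt)
  fire out at step 11

4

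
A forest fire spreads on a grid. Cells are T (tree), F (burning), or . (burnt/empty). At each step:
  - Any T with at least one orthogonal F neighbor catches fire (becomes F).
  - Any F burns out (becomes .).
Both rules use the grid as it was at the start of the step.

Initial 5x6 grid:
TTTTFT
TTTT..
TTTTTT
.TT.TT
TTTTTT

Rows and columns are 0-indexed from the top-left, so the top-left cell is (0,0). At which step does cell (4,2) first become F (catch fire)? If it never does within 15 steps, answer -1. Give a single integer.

Step 1: cell (4,2)='T' (+2 fires, +1 burnt)
Step 2: cell (4,2)='T' (+2 fires, +2 burnt)
Step 3: cell (4,2)='T' (+3 fires, +2 burnt)
Step 4: cell (4,2)='T' (+4 fires, +3 burnt)
Step 5: cell (4,2)='T' (+5 fires, +4 burnt)
Step 6: cell (4,2)='F' (+5 fires, +5 burnt)
  -> target ignites at step 6
Step 7: cell (4,2)='.' (+3 fires, +5 burnt)
Step 8: cell (4,2)='.' (+1 fires, +3 burnt)
Step 9: cell (4,2)='.' (+0 fires, +1 burnt)
  fire out at step 9

6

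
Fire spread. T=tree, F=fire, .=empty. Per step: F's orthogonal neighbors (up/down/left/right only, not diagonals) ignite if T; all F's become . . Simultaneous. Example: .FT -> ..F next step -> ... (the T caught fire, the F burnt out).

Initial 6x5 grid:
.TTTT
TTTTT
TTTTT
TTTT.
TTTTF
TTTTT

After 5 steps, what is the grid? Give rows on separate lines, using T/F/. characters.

Step 1: 2 trees catch fire, 1 burn out
  .TTTT
  TTTTT
  TTTTT
  TTTT.
  TTTF.
  TTTTF
Step 2: 3 trees catch fire, 2 burn out
  .TTTT
  TTTTT
  TTTTT
  TTTF.
  TTF..
  TTTF.
Step 3: 4 trees catch fire, 3 burn out
  .TTTT
  TTTTT
  TTTFT
  TTF..
  TF...
  TTF..
Step 4: 6 trees catch fire, 4 burn out
  .TTTT
  TTTFT
  TTF.F
  TF...
  F....
  TF...
Step 5: 6 trees catch fire, 6 burn out
  .TTFT
  TTF.F
  TF...
  F....
  .....
  F....

.TTFT
TTF.F
TF...
F....
.....
F....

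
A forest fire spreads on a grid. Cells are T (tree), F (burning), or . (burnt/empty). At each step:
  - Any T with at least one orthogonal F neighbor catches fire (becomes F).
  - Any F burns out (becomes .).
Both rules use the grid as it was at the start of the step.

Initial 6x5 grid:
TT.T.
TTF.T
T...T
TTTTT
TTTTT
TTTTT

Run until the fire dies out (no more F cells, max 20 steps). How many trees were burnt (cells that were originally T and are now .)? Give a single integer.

Answer: 22

Derivation:
Step 1: +1 fires, +1 burnt (F count now 1)
Step 2: +2 fires, +1 burnt (F count now 2)
Step 3: +2 fires, +2 burnt (F count now 2)
Step 4: +1 fires, +2 burnt (F count now 1)
Step 5: +2 fires, +1 burnt (F count now 2)
Step 6: +3 fires, +2 burnt (F count now 3)
Step 7: +3 fires, +3 burnt (F count now 3)
Step 8: +3 fires, +3 burnt (F count now 3)
Step 9: +3 fires, +3 burnt (F count now 3)
Step 10: +2 fires, +3 burnt (F count now 2)
Step 11: +0 fires, +2 burnt (F count now 0)
Fire out after step 11
Initially T: 23, now '.': 29
Total burnt (originally-T cells now '.'): 22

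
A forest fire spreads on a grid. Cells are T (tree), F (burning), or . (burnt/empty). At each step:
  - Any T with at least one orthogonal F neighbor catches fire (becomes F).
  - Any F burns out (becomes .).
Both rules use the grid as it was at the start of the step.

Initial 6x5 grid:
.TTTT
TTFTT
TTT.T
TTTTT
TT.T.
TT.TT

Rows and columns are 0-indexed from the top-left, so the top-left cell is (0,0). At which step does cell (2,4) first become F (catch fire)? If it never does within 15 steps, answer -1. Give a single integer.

Step 1: cell (2,4)='T' (+4 fires, +1 burnt)
Step 2: cell (2,4)='T' (+6 fires, +4 burnt)
Step 3: cell (2,4)='F' (+5 fires, +6 burnt)
  -> target ignites at step 3
Step 4: cell (2,4)='.' (+4 fires, +5 burnt)
Step 5: cell (2,4)='.' (+3 fires, +4 burnt)
Step 6: cell (2,4)='.' (+2 fires, +3 burnt)
Step 7: cell (2,4)='.' (+0 fires, +2 burnt)
  fire out at step 7

3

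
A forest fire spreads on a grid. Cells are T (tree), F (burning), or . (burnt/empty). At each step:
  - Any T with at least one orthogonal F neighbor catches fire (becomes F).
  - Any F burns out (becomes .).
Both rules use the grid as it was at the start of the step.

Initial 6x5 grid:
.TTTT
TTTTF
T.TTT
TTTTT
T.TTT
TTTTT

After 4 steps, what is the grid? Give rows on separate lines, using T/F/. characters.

Step 1: 3 trees catch fire, 1 burn out
  .TTTF
  TTTF.
  T.TTF
  TTTTT
  T.TTT
  TTTTT
Step 2: 4 trees catch fire, 3 burn out
  .TTF.
  TTF..
  T.TF.
  TTTTF
  T.TTT
  TTTTT
Step 3: 5 trees catch fire, 4 burn out
  .TF..
  TF...
  T.F..
  TTTF.
  T.TTF
  TTTTT
Step 4: 5 trees catch fire, 5 burn out
  .F...
  F....
  T....
  TTF..
  T.TF.
  TTTTF

.F...
F....
T....
TTF..
T.TF.
TTTTF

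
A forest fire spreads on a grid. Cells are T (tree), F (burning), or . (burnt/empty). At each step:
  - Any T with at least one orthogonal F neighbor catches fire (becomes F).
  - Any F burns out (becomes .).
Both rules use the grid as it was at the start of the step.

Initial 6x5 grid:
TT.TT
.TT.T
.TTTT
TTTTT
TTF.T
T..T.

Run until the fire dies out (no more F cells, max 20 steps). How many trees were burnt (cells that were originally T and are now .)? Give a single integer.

Step 1: +2 fires, +1 burnt (F count now 2)
Step 2: +4 fires, +2 burnt (F count now 4)
Step 3: +6 fires, +4 burnt (F count now 6)
Step 4: +3 fires, +6 burnt (F count now 3)
Step 5: +2 fires, +3 burnt (F count now 2)
Step 6: +2 fires, +2 burnt (F count now 2)
Step 7: +1 fires, +2 burnt (F count now 1)
Step 8: +0 fires, +1 burnt (F count now 0)
Fire out after step 8
Initially T: 21, now '.': 29
Total burnt (originally-T cells now '.'): 20

Answer: 20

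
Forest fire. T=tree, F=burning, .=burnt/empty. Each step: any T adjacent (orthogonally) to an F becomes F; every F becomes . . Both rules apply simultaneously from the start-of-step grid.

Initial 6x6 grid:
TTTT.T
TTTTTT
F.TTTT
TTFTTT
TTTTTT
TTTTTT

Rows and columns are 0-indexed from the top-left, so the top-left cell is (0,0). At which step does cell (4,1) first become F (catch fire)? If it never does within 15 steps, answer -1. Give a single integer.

Step 1: cell (4,1)='T' (+6 fires, +2 burnt)
Step 2: cell (4,1)='F' (+9 fires, +6 burnt)
  -> target ignites at step 2
Step 3: cell (4,1)='.' (+9 fires, +9 burnt)
Step 4: cell (4,1)='.' (+5 fires, +9 burnt)
Step 5: cell (4,1)='.' (+2 fires, +5 burnt)
Step 6: cell (4,1)='.' (+1 fires, +2 burnt)
Step 7: cell (4,1)='.' (+0 fires, +1 burnt)
  fire out at step 7

2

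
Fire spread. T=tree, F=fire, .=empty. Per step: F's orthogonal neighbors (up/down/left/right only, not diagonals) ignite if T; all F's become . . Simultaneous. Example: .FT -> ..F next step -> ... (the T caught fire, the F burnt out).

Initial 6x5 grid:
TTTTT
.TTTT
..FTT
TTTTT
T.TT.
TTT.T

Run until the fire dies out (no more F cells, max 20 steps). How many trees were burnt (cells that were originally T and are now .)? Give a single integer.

Step 1: +3 fires, +1 burnt (F count now 3)
Step 2: +7 fires, +3 burnt (F count now 7)
Step 3: +7 fires, +7 burnt (F count now 7)
Step 4: +4 fires, +7 burnt (F count now 4)
Step 5: +1 fires, +4 burnt (F count now 1)
Step 6: +0 fires, +1 burnt (F count now 0)
Fire out after step 6
Initially T: 23, now '.': 29
Total burnt (originally-T cells now '.'): 22

Answer: 22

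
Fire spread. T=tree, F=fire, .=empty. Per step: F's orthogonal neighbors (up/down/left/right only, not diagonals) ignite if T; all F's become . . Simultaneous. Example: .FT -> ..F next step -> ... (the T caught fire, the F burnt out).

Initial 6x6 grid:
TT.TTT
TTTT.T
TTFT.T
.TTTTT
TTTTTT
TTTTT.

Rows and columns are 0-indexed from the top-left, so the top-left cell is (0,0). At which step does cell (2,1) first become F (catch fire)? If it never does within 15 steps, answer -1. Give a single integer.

Step 1: cell (2,1)='F' (+4 fires, +1 burnt)
  -> target ignites at step 1
Step 2: cell (2,1)='.' (+6 fires, +4 burnt)
Step 3: cell (2,1)='.' (+7 fires, +6 burnt)
Step 4: cell (2,1)='.' (+7 fires, +7 burnt)
Step 5: cell (2,1)='.' (+5 fires, +7 burnt)
Step 6: cell (2,1)='.' (+1 fires, +5 burnt)
Step 7: cell (2,1)='.' (+0 fires, +1 burnt)
  fire out at step 7

1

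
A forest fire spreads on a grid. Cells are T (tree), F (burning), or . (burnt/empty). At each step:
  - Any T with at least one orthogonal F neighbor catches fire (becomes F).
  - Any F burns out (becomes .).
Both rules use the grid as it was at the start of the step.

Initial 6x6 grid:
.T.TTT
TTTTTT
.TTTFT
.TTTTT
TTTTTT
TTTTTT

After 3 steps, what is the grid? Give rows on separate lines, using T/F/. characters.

Step 1: 4 trees catch fire, 1 burn out
  .T.TTT
  TTTTFT
  .TTF.F
  .TTTFT
  TTTTTT
  TTTTTT
Step 2: 7 trees catch fire, 4 burn out
  .T.TFT
  TTTF.F
  .TF...
  .TTF.F
  TTTTFT
  TTTTTT
Step 3: 8 trees catch fire, 7 burn out
  .T.F.F
  TTF...
  .F....
  .TF...
  TTTF.F
  TTTTFT

.T.F.F
TTF...
.F....
.TF...
TTTF.F
TTTTFT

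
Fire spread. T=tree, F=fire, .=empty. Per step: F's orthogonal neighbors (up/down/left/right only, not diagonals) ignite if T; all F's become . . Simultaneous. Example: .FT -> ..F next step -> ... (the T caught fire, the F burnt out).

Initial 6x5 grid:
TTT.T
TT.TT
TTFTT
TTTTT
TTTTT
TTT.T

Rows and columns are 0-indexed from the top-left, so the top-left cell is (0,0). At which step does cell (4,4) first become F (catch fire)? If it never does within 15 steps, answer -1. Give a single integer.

Step 1: cell (4,4)='T' (+3 fires, +1 burnt)
Step 2: cell (4,4)='T' (+7 fires, +3 burnt)
Step 3: cell (4,4)='T' (+8 fires, +7 burnt)
Step 4: cell (4,4)='F' (+6 fires, +8 burnt)
  -> target ignites at step 4
Step 5: cell (4,4)='.' (+2 fires, +6 burnt)
Step 6: cell (4,4)='.' (+0 fires, +2 burnt)
  fire out at step 6

4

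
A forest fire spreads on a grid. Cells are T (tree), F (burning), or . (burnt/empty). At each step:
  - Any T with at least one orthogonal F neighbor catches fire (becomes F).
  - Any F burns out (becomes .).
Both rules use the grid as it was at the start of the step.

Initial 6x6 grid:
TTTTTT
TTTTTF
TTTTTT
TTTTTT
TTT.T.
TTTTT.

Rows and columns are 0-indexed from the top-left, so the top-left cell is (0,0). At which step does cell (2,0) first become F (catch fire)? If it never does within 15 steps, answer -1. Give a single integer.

Step 1: cell (2,0)='T' (+3 fires, +1 burnt)
Step 2: cell (2,0)='T' (+4 fires, +3 burnt)
Step 3: cell (2,0)='T' (+4 fires, +4 burnt)
Step 4: cell (2,0)='T' (+5 fires, +4 burnt)
Step 5: cell (2,0)='T' (+5 fires, +5 burnt)
Step 6: cell (2,0)='F' (+5 fires, +5 burnt)
  -> target ignites at step 6
Step 7: cell (2,0)='.' (+3 fires, +5 burnt)
Step 8: cell (2,0)='.' (+2 fires, +3 burnt)
Step 9: cell (2,0)='.' (+1 fires, +2 burnt)
Step 10: cell (2,0)='.' (+0 fires, +1 burnt)
  fire out at step 10

6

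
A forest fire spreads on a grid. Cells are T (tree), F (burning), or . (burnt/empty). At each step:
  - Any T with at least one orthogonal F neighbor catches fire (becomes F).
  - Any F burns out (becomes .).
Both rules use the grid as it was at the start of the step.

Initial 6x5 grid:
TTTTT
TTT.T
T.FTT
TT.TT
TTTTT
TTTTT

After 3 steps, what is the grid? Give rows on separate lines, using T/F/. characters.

Step 1: 2 trees catch fire, 1 burn out
  TTTTT
  TTF.T
  T..FT
  TT.TT
  TTTTT
  TTTTT
Step 2: 4 trees catch fire, 2 burn out
  TTFTT
  TF..T
  T...F
  TT.FT
  TTTTT
  TTTTT
Step 3: 6 trees catch fire, 4 burn out
  TF.FT
  F...F
  T....
  TT..F
  TTTFT
  TTTTT

TF.FT
F...F
T....
TT..F
TTTFT
TTTTT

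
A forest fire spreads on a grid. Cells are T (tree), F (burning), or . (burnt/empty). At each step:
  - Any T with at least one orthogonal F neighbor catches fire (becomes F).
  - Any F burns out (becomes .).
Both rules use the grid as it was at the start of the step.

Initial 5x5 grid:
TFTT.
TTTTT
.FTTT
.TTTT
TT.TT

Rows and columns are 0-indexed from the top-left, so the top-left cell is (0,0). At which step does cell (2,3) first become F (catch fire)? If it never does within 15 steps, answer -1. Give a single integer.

Step 1: cell (2,3)='T' (+5 fires, +2 burnt)
Step 2: cell (2,3)='F' (+6 fires, +5 burnt)
  -> target ignites at step 2
Step 3: cell (2,3)='.' (+4 fires, +6 burnt)
Step 4: cell (2,3)='.' (+3 fires, +4 burnt)
Step 5: cell (2,3)='.' (+1 fires, +3 burnt)
Step 6: cell (2,3)='.' (+0 fires, +1 burnt)
  fire out at step 6

2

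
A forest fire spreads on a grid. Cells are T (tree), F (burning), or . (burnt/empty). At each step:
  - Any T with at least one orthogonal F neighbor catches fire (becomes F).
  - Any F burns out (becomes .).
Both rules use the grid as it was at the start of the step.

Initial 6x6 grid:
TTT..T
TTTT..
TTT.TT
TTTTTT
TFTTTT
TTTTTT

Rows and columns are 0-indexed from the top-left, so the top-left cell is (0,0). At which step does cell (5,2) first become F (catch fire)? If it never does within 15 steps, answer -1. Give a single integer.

Step 1: cell (5,2)='T' (+4 fires, +1 burnt)
Step 2: cell (5,2)='F' (+6 fires, +4 burnt)
  -> target ignites at step 2
Step 3: cell (5,2)='.' (+6 fires, +6 burnt)
Step 4: cell (5,2)='.' (+6 fires, +6 burnt)
Step 5: cell (5,2)='.' (+6 fires, +6 burnt)
Step 6: cell (5,2)='.' (+1 fires, +6 burnt)
Step 7: cell (5,2)='.' (+0 fires, +1 burnt)
  fire out at step 7

2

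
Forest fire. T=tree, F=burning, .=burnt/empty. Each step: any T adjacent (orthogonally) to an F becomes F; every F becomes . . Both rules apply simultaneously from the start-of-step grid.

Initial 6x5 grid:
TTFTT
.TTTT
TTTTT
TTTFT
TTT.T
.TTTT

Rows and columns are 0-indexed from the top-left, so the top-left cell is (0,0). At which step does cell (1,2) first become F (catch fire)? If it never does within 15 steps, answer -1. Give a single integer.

Step 1: cell (1,2)='F' (+6 fires, +2 burnt)
  -> target ignites at step 1
Step 2: cell (1,2)='.' (+9 fires, +6 burnt)
Step 3: cell (1,2)='.' (+6 fires, +9 burnt)
Step 4: cell (1,2)='.' (+4 fires, +6 burnt)
Step 5: cell (1,2)='.' (+0 fires, +4 burnt)
  fire out at step 5

1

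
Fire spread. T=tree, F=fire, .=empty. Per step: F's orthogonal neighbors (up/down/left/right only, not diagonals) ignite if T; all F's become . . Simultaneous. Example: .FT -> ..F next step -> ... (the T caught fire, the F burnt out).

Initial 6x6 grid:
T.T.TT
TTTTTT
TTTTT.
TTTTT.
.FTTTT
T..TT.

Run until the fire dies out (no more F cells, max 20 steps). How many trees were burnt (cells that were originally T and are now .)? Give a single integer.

Answer: 26

Derivation:
Step 1: +2 fires, +1 burnt (F count now 2)
Step 2: +4 fires, +2 burnt (F count now 4)
Step 3: +6 fires, +4 burnt (F count now 6)
Step 4: +6 fires, +6 burnt (F count now 6)
Step 5: +4 fires, +6 burnt (F count now 4)
Step 6: +1 fires, +4 burnt (F count now 1)
Step 7: +2 fires, +1 burnt (F count now 2)
Step 8: +1 fires, +2 burnt (F count now 1)
Step 9: +0 fires, +1 burnt (F count now 0)
Fire out after step 9
Initially T: 27, now '.': 35
Total burnt (originally-T cells now '.'): 26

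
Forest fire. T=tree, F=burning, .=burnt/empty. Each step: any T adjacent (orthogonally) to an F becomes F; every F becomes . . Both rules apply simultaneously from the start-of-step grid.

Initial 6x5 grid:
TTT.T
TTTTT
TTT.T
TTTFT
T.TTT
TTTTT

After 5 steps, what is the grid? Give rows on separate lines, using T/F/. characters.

Step 1: 3 trees catch fire, 1 burn out
  TTT.T
  TTTTT
  TTT.T
  TTF.F
  T.TFT
  TTTTT
Step 2: 6 trees catch fire, 3 burn out
  TTT.T
  TTTTT
  TTF.F
  TF...
  T.F.F
  TTTFT
Step 3: 6 trees catch fire, 6 burn out
  TTT.T
  TTFTF
  TF...
  F....
  T....
  TTF.F
Step 4: 7 trees catch fire, 6 burn out
  TTF.F
  TF.F.
  F....
  .....
  F....
  TF...
Step 5: 3 trees catch fire, 7 burn out
  TF...
  F....
  .....
  .....
  .....
  F....

TF...
F....
.....
.....
.....
F....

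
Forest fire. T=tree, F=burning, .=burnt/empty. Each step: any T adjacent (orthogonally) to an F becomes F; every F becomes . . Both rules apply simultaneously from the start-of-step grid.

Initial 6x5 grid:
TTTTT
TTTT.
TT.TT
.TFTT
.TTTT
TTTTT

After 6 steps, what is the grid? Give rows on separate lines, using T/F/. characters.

Step 1: 3 trees catch fire, 1 burn out
  TTTTT
  TTTT.
  TT.TT
  .F.FT
  .TFTT
  TTTTT
Step 2: 6 trees catch fire, 3 burn out
  TTTTT
  TTTT.
  TF.FT
  ....F
  .F.FT
  TTFTT
Step 3: 7 trees catch fire, 6 burn out
  TTTTT
  TFTF.
  F...F
  .....
  ....F
  TF.FT
Step 4: 6 trees catch fire, 7 burn out
  TFTFT
  F.F..
  .....
  .....
  .....
  F...F
Step 5: 3 trees catch fire, 6 burn out
  F.F.F
  .....
  .....
  .....
  .....
  .....
Step 6: 0 trees catch fire, 3 burn out
  .....
  .....
  .....
  .....
  .....
  .....

.....
.....
.....
.....
.....
.....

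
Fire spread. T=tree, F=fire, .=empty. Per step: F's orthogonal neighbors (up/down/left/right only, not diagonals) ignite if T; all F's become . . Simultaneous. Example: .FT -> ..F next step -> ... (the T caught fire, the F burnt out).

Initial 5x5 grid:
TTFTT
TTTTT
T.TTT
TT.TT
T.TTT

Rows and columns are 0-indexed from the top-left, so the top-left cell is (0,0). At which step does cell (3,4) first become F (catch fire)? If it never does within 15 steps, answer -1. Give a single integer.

Step 1: cell (3,4)='T' (+3 fires, +1 burnt)
Step 2: cell (3,4)='T' (+5 fires, +3 burnt)
Step 3: cell (3,4)='T' (+3 fires, +5 burnt)
Step 4: cell (3,4)='T' (+3 fires, +3 burnt)
Step 5: cell (3,4)='F' (+3 fires, +3 burnt)
  -> target ignites at step 5
Step 6: cell (3,4)='.' (+4 fires, +3 burnt)
Step 7: cell (3,4)='.' (+0 fires, +4 burnt)
  fire out at step 7

5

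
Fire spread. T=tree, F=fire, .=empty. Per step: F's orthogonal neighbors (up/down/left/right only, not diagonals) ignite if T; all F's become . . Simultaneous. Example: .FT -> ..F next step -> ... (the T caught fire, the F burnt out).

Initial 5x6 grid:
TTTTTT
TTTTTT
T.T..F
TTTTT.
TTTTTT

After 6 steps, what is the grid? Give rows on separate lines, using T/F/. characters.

Step 1: 1 trees catch fire, 1 burn out
  TTTTTT
  TTTTTF
  T.T...
  TTTTT.
  TTTTTT
Step 2: 2 trees catch fire, 1 burn out
  TTTTTF
  TTTTF.
  T.T...
  TTTTT.
  TTTTTT
Step 3: 2 trees catch fire, 2 burn out
  TTTTF.
  TTTF..
  T.T...
  TTTTT.
  TTTTTT
Step 4: 2 trees catch fire, 2 burn out
  TTTF..
  TTF...
  T.T...
  TTTTT.
  TTTTTT
Step 5: 3 trees catch fire, 2 burn out
  TTF...
  TF....
  T.F...
  TTTTT.
  TTTTTT
Step 6: 3 trees catch fire, 3 burn out
  TF....
  F.....
  T.....
  TTFTT.
  TTTTTT

TF....
F.....
T.....
TTFTT.
TTTTTT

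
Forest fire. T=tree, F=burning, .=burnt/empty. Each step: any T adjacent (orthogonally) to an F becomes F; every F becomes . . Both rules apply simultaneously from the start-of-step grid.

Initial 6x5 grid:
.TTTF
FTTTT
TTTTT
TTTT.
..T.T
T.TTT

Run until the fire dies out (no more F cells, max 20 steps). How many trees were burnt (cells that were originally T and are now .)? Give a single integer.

Step 1: +4 fires, +2 burnt (F count now 4)
Step 2: +7 fires, +4 burnt (F count now 7)
Step 3: +3 fires, +7 burnt (F count now 3)
Step 4: +2 fires, +3 burnt (F count now 2)
Step 5: +1 fires, +2 burnt (F count now 1)
Step 6: +1 fires, +1 burnt (F count now 1)
Step 7: +1 fires, +1 burnt (F count now 1)
Step 8: +1 fires, +1 burnt (F count now 1)
Step 9: +1 fires, +1 burnt (F count now 1)
Step 10: +0 fires, +1 burnt (F count now 0)
Fire out after step 10
Initially T: 22, now '.': 29
Total burnt (originally-T cells now '.'): 21

Answer: 21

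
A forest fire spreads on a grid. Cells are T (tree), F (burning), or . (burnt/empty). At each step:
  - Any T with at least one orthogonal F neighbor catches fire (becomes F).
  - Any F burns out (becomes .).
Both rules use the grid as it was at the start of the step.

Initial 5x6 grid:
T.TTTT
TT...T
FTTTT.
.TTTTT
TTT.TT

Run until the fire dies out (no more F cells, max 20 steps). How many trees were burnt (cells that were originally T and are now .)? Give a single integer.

Answer: 17

Derivation:
Step 1: +2 fires, +1 burnt (F count now 2)
Step 2: +4 fires, +2 burnt (F count now 4)
Step 3: +3 fires, +4 burnt (F count now 3)
Step 4: +4 fires, +3 burnt (F count now 4)
Step 5: +1 fires, +4 burnt (F count now 1)
Step 6: +2 fires, +1 burnt (F count now 2)
Step 7: +1 fires, +2 burnt (F count now 1)
Step 8: +0 fires, +1 burnt (F count now 0)
Fire out after step 8
Initially T: 22, now '.': 25
Total burnt (originally-T cells now '.'): 17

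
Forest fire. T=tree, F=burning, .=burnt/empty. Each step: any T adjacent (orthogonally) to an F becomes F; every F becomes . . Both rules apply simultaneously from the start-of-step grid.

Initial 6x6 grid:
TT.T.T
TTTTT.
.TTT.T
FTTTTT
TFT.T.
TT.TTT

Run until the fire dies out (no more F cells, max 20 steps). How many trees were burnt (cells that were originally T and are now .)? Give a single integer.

Step 1: +4 fires, +2 burnt (F count now 4)
Step 2: +3 fires, +4 burnt (F count now 3)
Step 3: +3 fires, +3 burnt (F count now 3)
Step 4: +5 fires, +3 burnt (F count now 5)
Step 5: +4 fires, +5 burnt (F count now 4)
Step 6: +4 fires, +4 burnt (F count now 4)
Step 7: +2 fires, +4 burnt (F count now 2)
Step 8: +0 fires, +2 burnt (F count now 0)
Fire out after step 8
Initially T: 26, now '.': 35
Total burnt (originally-T cells now '.'): 25

Answer: 25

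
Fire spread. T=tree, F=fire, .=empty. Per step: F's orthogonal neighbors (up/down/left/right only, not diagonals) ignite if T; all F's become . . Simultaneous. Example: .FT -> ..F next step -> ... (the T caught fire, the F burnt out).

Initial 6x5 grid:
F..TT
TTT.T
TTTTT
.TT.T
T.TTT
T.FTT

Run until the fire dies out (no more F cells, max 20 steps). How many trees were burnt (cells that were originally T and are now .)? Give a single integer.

Step 1: +3 fires, +2 burnt (F count now 3)
Step 2: +5 fires, +3 burnt (F count now 5)
Step 3: +5 fires, +5 burnt (F count now 5)
Step 4: +2 fires, +5 burnt (F count now 2)
Step 5: +1 fires, +2 burnt (F count now 1)
Step 6: +1 fires, +1 burnt (F count now 1)
Step 7: +1 fires, +1 burnt (F count now 1)
Step 8: +1 fires, +1 burnt (F count now 1)
Step 9: +0 fires, +1 burnt (F count now 0)
Fire out after step 9
Initially T: 21, now '.': 28
Total burnt (originally-T cells now '.'): 19

Answer: 19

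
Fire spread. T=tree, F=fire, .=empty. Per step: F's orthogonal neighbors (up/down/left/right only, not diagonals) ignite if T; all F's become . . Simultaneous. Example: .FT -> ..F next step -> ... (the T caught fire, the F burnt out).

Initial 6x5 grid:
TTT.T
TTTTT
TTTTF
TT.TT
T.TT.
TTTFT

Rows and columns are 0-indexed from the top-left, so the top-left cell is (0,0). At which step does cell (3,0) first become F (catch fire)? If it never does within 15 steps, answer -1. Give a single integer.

Step 1: cell (3,0)='T' (+6 fires, +2 burnt)
Step 2: cell (3,0)='T' (+6 fires, +6 burnt)
Step 3: cell (3,0)='T' (+3 fires, +6 burnt)
Step 4: cell (3,0)='T' (+5 fires, +3 burnt)
Step 5: cell (3,0)='F' (+3 fires, +5 burnt)
  -> target ignites at step 5
Step 6: cell (3,0)='.' (+1 fires, +3 burnt)
Step 7: cell (3,0)='.' (+0 fires, +1 burnt)
  fire out at step 7

5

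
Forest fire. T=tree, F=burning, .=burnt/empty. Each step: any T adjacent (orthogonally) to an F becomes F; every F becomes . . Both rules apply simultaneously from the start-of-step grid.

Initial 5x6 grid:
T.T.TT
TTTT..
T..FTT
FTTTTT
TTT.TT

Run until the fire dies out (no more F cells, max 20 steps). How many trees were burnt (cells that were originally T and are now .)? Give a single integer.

Answer: 19

Derivation:
Step 1: +6 fires, +2 burnt (F count now 6)
Step 2: +6 fires, +6 burnt (F count now 6)
Step 3: +6 fires, +6 burnt (F count now 6)
Step 4: +1 fires, +6 burnt (F count now 1)
Step 5: +0 fires, +1 burnt (F count now 0)
Fire out after step 5
Initially T: 21, now '.': 28
Total burnt (originally-T cells now '.'): 19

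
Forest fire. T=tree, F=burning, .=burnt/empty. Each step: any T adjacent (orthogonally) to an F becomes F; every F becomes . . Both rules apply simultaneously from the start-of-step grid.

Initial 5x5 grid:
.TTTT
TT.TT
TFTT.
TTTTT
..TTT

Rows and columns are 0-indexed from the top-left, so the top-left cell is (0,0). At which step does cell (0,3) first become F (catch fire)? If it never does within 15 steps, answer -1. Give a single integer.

Step 1: cell (0,3)='T' (+4 fires, +1 burnt)
Step 2: cell (0,3)='T' (+5 fires, +4 burnt)
Step 3: cell (0,3)='T' (+4 fires, +5 burnt)
Step 4: cell (0,3)='F' (+4 fires, +4 burnt)
  -> target ignites at step 4
Step 5: cell (0,3)='.' (+2 fires, +4 burnt)
Step 6: cell (0,3)='.' (+0 fires, +2 burnt)
  fire out at step 6

4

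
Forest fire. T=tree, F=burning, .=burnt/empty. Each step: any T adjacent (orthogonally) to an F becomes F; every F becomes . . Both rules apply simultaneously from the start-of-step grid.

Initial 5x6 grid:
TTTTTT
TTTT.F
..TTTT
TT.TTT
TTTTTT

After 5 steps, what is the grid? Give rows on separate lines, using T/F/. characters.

Step 1: 2 trees catch fire, 1 burn out
  TTTTTF
  TTTT..
  ..TTTF
  TT.TTT
  TTTTTT
Step 2: 3 trees catch fire, 2 burn out
  TTTTF.
  TTTT..
  ..TTF.
  TT.TTF
  TTTTTT
Step 3: 4 trees catch fire, 3 burn out
  TTTF..
  TTTT..
  ..TF..
  TT.TF.
  TTTTTF
Step 4: 5 trees catch fire, 4 burn out
  TTF...
  TTTF..
  ..F...
  TT.F..
  TTTTF.
Step 5: 3 trees catch fire, 5 burn out
  TF....
  TTF...
  ......
  TT....
  TTTF..

TF....
TTF...
......
TT....
TTTF..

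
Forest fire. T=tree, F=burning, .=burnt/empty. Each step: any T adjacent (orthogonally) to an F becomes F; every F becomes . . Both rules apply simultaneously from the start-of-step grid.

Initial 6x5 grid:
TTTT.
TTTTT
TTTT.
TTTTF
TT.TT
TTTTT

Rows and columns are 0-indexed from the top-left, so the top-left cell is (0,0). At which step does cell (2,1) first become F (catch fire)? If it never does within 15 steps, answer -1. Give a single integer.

Step 1: cell (2,1)='T' (+2 fires, +1 burnt)
Step 2: cell (2,1)='T' (+4 fires, +2 burnt)
Step 3: cell (2,1)='T' (+4 fires, +4 burnt)
Step 4: cell (2,1)='F' (+7 fires, +4 burnt)
  -> target ignites at step 4
Step 5: cell (2,1)='.' (+5 fires, +7 burnt)
Step 6: cell (2,1)='.' (+3 fires, +5 burnt)
Step 7: cell (2,1)='.' (+1 fires, +3 burnt)
Step 8: cell (2,1)='.' (+0 fires, +1 burnt)
  fire out at step 8

4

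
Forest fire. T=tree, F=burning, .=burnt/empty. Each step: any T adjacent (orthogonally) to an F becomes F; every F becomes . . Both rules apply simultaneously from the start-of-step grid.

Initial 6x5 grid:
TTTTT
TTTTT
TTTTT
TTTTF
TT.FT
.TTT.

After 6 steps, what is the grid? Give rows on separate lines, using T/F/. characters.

Step 1: 4 trees catch fire, 2 burn out
  TTTTT
  TTTTT
  TTTTF
  TTTF.
  TT..F
  .TTF.
Step 2: 4 trees catch fire, 4 burn out
  TTTTT
  TTTTF
  TTTF.
  TTF..
  TT...
  .TF..
Step 3: 5 trees catch fire, 4 burn out
  TTTTF
  TTTF.
  TTF..
  TF...
  TT...
  .F...
Step 4: 5 trees catch fire, 5 burn out
  TTTF.
  TTF..
  TF...
  F....
  TF...
  .....
Step 5: 4 trees catch fire, 5 burn out
  TTF..
  TF...
  F....
  .....
  F....
  .....
Step 6: 2 trees catch fire, 4 burn out
  TF...
  F....
  .....
  .....
  .....
  .....

TF...
F....
.....
.....
.....
.....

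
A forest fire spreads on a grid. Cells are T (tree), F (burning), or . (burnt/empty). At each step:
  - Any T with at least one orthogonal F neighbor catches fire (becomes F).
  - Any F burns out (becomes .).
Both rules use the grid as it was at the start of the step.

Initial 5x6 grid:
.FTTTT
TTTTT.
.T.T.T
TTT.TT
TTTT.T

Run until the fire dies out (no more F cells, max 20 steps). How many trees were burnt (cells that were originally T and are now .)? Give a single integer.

Answer: 18

Derivation:
Step 1: +2 fires, +1 burnt (F count now 2)
Step 2: +4 fires, +2 burnt (F count now 4)
Step 3: +3 fires, +4 burnt (F count now 3)
Step 4: +6 fires, +3 burnt (F count now 6)
Step 5: +2 fires, +6 burnt (F count now 2)
Step 6: +1 fires, +2 burnt (F count now 1)
Step 7: +0 fires, +1 burnt (F count now 0)
Fire out after step 7
Initially T: 22, now '.': 26
Total burnt (originally-T cells now '.'): 18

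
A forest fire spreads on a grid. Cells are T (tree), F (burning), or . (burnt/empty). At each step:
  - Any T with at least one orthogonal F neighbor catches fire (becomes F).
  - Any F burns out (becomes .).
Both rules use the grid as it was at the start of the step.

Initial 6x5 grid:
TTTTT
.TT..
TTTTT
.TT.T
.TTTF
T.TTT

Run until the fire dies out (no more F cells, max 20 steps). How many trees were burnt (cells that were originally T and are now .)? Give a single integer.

Step 1: +3 fires, +1 burnt (F count now 3)
Step 2: +3 fires, +3 burnt (F count now 3)
Step 3: +4 fires, +3 burnt (F count now 4)
Step 4: +2 fires, +4 burnt (F count now 2)
Step 5: +2 fires, +2 burnt (F count now 2)
Step 6: +3 fires, +2 burnt (F count now 3)
Step 7: +2 fires, +3 burnt (F count now 2)
Step 8: +2 fires, +2 burnt (F count now 2)
Step 9: +0 fires, +2 burnt (F count now 0)
Fire out after step 9
Initially T: 22, now '.': 29
Total burnt (originally-T cells now '.'): 21

Answer: 21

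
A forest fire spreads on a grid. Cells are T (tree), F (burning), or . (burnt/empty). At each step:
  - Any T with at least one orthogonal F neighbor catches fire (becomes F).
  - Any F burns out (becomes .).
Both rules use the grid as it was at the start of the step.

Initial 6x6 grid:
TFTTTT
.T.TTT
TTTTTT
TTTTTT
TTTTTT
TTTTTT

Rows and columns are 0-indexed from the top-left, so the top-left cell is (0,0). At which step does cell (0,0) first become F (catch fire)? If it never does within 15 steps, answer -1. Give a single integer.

Step 1: cell (0,0)='F' (+3 fires, +1 burnt)
  -> target ignites at step 1
Step 2: cell (0,0)='.' (+2 fires, +3 burnt)
Step 3: cell (0,0)='.' (+5 fires, +2 burnt)
Step 4: cell (0,0)='.' (+6 fires, +5 burnt)
Step 5: cell (0,0)='.' (+6 fires, +6 burnt)
Step 6: cell (0,0)='.' (+5 fires, +6 burnt)
Step 7: cell (0,0)='.' (+3 fires, +5 burnt)
Step 8: cell (0,0)='.' (+2 fires, +3 burnt)
Step 9: cell (0,0)='.' (+1 fires, +2 burnt)
Step 10: cell (0,0)='.' (+0 fires, +1 burnt)
  fire out at step 10

1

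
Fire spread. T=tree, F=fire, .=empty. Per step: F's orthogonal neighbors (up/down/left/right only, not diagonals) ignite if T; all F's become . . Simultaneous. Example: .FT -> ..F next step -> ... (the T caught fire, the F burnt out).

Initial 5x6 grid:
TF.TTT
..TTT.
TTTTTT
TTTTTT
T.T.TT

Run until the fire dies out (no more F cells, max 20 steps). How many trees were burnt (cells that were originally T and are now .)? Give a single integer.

Answer: 1

Derivation:
Step 1: +1 fires, +1 burnt (F count now 1)
Step 2: +0 fires, +1 burnt (F count now 0)
Fire out after step 2
Initially T: 23, now '.': 8
Total burnt (originally-T cells now '.'): 1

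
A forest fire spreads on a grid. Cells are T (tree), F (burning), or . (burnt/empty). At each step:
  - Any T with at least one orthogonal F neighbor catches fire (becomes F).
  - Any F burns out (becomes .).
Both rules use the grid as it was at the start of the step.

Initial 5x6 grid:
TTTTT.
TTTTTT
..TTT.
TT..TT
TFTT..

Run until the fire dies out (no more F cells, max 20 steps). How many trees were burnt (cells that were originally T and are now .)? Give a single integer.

Step 1: +3 fires, +1 burnt (F count now 3)
Step 2: +2 fires, +3 burnt (F count now 2)
Step 3: +0 fires, +2 burnt (F count now 0)
Fire out after step 3
Initially T: 21, now '.': 14
Total burnt (originally-T cells now '.'): 5

Answer: 5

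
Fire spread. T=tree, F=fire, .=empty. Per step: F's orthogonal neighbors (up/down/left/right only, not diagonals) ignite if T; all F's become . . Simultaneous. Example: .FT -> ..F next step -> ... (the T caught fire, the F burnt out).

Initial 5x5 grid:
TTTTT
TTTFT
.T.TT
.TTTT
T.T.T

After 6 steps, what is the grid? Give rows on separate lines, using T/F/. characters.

Step 1: 4 trees catch fire, 1 burn out
  TTTFT
  TTF.F
  .T.FT
  .TTTT
  T.T.T
Step 2: 5 trees catch fire, 4 burn out
  TTF.F
  TF...
  .T..F
  .TTFT
  T.T.T
Step 3: 5 trees catch fire, 5 burn out
  TF...
  F....
  .F...
  .TF.F
  T.T.T
Step 4: 4 trees catch fire, 5 burn out
  F....
  .....
  .....
  .F...
  T.F.F
Step 5: 0 trees catch fire, 4 burn out
  .....
  .....
  .....
  .....
  T....
Step 6: 0 trees catch fire, 0 burn out
  .....
  .....
  .....
  .....
  T....

.....
.....
.....
.....
T....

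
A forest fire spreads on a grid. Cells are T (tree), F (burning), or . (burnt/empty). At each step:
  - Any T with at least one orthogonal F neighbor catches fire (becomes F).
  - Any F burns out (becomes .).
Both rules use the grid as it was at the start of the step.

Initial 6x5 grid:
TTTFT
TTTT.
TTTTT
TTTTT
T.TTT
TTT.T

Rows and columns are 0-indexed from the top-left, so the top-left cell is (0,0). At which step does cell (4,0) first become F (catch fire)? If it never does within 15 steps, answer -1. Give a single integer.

Step 1: cell (4,0)='T' (+3 fires, +1 burnt)
Step 2: cell (4,0)='T' (+3 fires, +3 burnt)
Step 3: cell (4,0)='T' (+5 fires, +3 burnt)
Step 4: cell (4,0)='T' (+5 fires, +5 burnt)
Step 5: cell (4,0)='T' (+4 fires, +5 burnt)
Step 6: cell (4,0)='T' (+3 fires, +4 burnt)
Step 7: cell (4,0)='F' (+2 fires, +3 burnt)
  -> target ignites at step 7
Step 8: cell (4,0)='.' (+1 fires, +2 burnt)
Step 9: cell (4,0)='.' (+0 fires, +1 burnt)
  fire out at step 9

7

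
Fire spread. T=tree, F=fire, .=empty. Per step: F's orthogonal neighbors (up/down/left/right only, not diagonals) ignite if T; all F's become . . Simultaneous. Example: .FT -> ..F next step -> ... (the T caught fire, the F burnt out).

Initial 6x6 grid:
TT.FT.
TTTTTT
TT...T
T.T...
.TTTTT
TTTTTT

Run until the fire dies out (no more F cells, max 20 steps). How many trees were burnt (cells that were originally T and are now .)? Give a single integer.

Step 1: +2 fires, +1 burnt (F count now 2)
Step 2: +2 fires, +2 burnt (F count now 2)
Step 3: +2 fires, +2 burnt (F count now 2)
Step 4: +4 fires, +2 burnt (F count now 4)
Step 5: +2 fires, +4 burnt (F count now 2)
Step 6: +1 fires, +2 burnt (F count now 1)
Step 7: +0 fires, +1 burnt (F count now 0)
Fire out after step 7
Initially T: 25, now '.': 24
Total burnt (originally-T cells now '.'): 13

Answer: 13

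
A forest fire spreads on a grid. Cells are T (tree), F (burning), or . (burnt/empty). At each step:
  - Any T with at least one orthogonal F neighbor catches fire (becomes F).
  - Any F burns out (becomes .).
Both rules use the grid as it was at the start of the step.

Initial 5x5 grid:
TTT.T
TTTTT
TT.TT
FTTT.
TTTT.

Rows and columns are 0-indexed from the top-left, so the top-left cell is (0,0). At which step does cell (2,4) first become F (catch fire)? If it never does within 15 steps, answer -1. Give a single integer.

Step 1: cell (2,4)='T' (+3 fires, +1 burnt)
Step 2: cell (2,4)='T' (+4 fires, +3 burnt)
Step 3: cell (2,4)='T' (+4 fires, +4 burnt)
Step 4: cell (2,4)='T' (+4 fires, +4 burnt)
Step 5: cell (2,4)='F' (+3 fires, +4 burnt)
  -> target ignites at step 5
Step 6: cell (2,4)='.' (+1 fires, +3 burnt)
Step 7: cell (2,4)='.' (+1 fires, +1 burnt)
Step 8: cell (2,4)='.' (+0 fires, +1 burnt)
  fire out at step 8

5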